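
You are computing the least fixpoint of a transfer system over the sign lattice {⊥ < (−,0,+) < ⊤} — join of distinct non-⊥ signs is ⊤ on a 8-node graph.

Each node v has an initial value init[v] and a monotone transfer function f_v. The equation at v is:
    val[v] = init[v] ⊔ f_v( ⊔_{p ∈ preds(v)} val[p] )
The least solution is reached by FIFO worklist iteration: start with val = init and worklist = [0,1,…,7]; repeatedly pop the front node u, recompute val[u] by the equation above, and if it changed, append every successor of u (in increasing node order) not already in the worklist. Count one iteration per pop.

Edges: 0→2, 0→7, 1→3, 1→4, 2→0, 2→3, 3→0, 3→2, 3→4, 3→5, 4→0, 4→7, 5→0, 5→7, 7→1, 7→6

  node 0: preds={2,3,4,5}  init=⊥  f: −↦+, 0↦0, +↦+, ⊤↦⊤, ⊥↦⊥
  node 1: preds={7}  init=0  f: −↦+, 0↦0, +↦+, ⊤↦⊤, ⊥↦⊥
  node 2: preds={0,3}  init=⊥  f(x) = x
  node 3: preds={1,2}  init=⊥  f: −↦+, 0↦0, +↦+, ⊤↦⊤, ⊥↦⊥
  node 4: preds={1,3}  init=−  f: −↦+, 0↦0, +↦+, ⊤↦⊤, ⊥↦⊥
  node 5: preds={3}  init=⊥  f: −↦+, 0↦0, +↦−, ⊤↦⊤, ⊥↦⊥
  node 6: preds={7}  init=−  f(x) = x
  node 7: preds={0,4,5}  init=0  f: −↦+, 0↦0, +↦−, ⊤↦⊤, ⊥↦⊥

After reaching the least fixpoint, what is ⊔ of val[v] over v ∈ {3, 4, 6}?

Worklist (16 pops):
  #1 pop 0: in=− → + (was ⊥); enqueue []
  #2 pop 1: in=0 → 0 (no change)
  #3 pop 2: in=+ → + (was ⊥); enqueue [0]
  #4 pop 3: in=⊤ → ⊤ (was ⊥); enqueue [2]
  #5 pop 4: in=⊤ → ⊤ (was −); enqueue []
  #6 pop 5: in=⊤ → ⊤ (was ⊥); enqueue []
  #7 pop 6: in=0 → ⊤ (was −); enqueue []
  #8 pop 7: in=⊤ → ⊤ (was 0); enqueue [1,6]
  #9 pop 0: in=⊤ → ⊤ (was +); enqueue [7]
  #10 pop 2: in=⊤ → ⊤ (was +); enqueue [0,3]
  #11 pop 1: in=⊤ → ⊤ (was 0); enqueue [4]
  #12 pop 6: in=⊤ → ⊤ (no change)
  #13 pop 7: in=⊤ → ⊤ (no change)
  #14 pop 0: in=⊤ → ⊤ (no change)
  #15 pop 3: in=⊤ → ⊤ (no change)
  #16 pop 4: in=⊤ → ⊤ (no change)

Fixpoint:
  val[0] = ⊤
  val[1] = ⊤
  val[2] = ⊤
  val[3] = ⊤
  val[4] = ⊤
  val[5] = ⊤
  val[6] = ⊤
  val[7] = ⊤

⊤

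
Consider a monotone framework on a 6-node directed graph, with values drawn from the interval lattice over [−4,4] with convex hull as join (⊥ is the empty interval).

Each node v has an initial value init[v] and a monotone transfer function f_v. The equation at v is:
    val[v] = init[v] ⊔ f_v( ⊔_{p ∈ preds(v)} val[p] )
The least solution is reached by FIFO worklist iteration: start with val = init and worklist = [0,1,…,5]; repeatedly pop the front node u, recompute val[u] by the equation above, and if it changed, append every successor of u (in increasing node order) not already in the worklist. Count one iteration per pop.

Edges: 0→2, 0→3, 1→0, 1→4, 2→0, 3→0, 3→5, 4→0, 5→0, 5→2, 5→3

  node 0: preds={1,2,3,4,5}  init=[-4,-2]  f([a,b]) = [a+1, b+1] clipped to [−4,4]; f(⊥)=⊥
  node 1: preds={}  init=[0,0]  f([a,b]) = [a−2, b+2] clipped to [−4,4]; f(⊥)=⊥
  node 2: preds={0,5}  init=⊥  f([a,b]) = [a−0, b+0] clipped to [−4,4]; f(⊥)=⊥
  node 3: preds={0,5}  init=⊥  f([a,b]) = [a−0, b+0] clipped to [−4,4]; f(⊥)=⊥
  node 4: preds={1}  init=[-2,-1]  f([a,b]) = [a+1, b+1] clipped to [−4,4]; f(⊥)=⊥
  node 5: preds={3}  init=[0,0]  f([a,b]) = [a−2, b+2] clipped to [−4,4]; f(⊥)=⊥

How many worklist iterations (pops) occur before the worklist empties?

Trace (14 dequeues):
  [1] u=0 | in [-2,0] | out [-4,1] | prev [-4,-2] | push {}
  [2] u=1 | in ⊥ | out [0,0] | ==
  [3] u=2 | in [-4,1] | out [-4,1] | prev ⊥ | push {0}
  [4] u=3 | in [-4,1] | out [-4,1] | prev ⊥ | push {}
  [5] u=4 | in [0,0] | out [-2,1] | prev [-2,-1] | push {}
  [6] u=5 | in [-4,1] | out [-4,3] | prev [0,0] | push {2,3}
  [7] u=0 | in [-4,3] | out [-4,4] | prev [-4,1] | push {}
  [8] u=2 | in [-4,4] | out [-4,4] | prev [-4,1] | push {0}
  [9] u=3 | in [-4,4] | out [-4,4] | prev [-4,1] | push {5}
  [10] u=0 | in [-4,4] | out [-4,4] | ==
  [11] u=5 | in [-4,4] | out [-4,4] | prev [-4,3] | push {0,2,3}
  [12] u=0 | in [-4,4] | out [-4,4] | ==
  [13] u=2 | in [-4,4] | out [-4,4] | ==
  [14] u=3 | in [-4,4] | out [-4,4] | ==

Converged values:
  [0] [-4,4]
  [1] [0,0]
  [2] [-4,4]
  [3] [-4,4]
  [4] [-2,1]
  [5] [-4,4]

14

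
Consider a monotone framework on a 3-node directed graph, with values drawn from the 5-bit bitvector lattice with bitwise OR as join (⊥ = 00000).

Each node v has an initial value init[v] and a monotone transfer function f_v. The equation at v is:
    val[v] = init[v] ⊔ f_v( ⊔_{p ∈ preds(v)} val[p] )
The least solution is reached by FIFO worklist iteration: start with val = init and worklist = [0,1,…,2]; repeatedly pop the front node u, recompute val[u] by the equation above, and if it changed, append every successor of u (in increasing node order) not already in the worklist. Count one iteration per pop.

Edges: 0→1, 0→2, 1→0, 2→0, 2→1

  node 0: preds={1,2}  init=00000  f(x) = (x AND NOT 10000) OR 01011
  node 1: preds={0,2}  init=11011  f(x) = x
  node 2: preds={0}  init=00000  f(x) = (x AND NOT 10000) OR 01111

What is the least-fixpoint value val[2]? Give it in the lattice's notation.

01111

Worklist (7 pops):
  #1 pop 0: in=11011 → 01011 (was 00000); enqueue []
  #2 pop 1: in=01011 → 11011 (no change)
  #3 pop 2: in=01011 → 01111 (was 00000); enqueue [0,1]
  #4 pop 0: in=11111 → 01111 (was 01011); enqueue [2]
  #5 pop 1: in=01111 → 11111 (was 11011); enqueue [0]
  #6 pop 2: in=01111 → 01111 (no change)
  #7 pop 0: in=11111 → 01111 (no change)

Fixpoint:
  val[0] = 01111
  val[1] = 11111
  val[2] = 01111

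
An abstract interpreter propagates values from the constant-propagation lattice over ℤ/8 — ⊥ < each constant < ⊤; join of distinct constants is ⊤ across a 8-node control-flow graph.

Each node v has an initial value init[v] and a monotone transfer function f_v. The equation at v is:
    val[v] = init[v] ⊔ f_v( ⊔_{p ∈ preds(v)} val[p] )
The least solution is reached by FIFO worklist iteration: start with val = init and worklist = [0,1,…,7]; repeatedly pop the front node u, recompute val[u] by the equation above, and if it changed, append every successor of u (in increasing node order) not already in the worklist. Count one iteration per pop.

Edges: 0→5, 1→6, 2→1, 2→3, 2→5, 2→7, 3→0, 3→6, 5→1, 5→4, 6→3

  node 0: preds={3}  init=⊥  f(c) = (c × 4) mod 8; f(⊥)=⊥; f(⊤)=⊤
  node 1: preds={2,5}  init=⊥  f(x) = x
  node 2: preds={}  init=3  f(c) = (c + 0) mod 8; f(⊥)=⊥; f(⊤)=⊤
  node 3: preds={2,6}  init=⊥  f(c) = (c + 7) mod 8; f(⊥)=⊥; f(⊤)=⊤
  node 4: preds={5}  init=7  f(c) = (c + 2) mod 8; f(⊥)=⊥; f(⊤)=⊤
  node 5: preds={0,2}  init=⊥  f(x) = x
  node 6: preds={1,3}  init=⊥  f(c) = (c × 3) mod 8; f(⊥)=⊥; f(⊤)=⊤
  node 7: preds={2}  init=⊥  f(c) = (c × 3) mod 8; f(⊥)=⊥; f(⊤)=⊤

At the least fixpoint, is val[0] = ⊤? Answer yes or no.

Trace (19 dequeues):
  [1] u=0 | in ⊥ | out ⊥ | ==
  [2] u=1 | in 3 | out 3 | prev ⊥ | push {}
  [3] u=2 | in ⊥ | out 3 | ==
  [4] u=3 | in 3 | out 2 | prev ⊥ | push {0}
  [5] u=4 | in ⊥ | out 7 | ==
  [6] u=5 | in 3 | out 3 | prev ⊥ | push {1,4}
  [7] u=6 | in ⊤ | out ⊤ | prev ⊥ | push {3}
  [8] u=7 | in 3 | out 1 | prev ⊥ | push {}
  [9] u=0 | in 2 | out 0 | prev ⊥ | push {5}
  [10] u=1 | in 3 | out 3 | ==
  [11] u=4 | in 3 | out ⊤ | prev 7 | push {}
  [12] u=3 | in ⊤ | out ⊤ | prev 2 | push {0,6}
  [13] u=5 | in ⊤ | out ⊤ | prev 3 | push {1,4}
  [14] u=0 | in ⊤ | out ⊤ | prev 0 | push {5}
  [15] u=6 | in ⊤ | out ⊤ | ==
  [16] u=1 | in ⊤ | out ⊤ | prev 3 | push {6}
  [17] u=4 | in ⊤ | out ⊤ | ==
  [18] u=5 | in ⊤ | out ⊤ | ==
  [19] u=6 | in ⊤ | out ⊤ | ==

Converged values:
  [0] ⊤
  [1] ⊤
  [2] 3
  [3] ⊤
  [4] ⊤
  [5] ⊤
  [6] ⊤
  [7] 1

yes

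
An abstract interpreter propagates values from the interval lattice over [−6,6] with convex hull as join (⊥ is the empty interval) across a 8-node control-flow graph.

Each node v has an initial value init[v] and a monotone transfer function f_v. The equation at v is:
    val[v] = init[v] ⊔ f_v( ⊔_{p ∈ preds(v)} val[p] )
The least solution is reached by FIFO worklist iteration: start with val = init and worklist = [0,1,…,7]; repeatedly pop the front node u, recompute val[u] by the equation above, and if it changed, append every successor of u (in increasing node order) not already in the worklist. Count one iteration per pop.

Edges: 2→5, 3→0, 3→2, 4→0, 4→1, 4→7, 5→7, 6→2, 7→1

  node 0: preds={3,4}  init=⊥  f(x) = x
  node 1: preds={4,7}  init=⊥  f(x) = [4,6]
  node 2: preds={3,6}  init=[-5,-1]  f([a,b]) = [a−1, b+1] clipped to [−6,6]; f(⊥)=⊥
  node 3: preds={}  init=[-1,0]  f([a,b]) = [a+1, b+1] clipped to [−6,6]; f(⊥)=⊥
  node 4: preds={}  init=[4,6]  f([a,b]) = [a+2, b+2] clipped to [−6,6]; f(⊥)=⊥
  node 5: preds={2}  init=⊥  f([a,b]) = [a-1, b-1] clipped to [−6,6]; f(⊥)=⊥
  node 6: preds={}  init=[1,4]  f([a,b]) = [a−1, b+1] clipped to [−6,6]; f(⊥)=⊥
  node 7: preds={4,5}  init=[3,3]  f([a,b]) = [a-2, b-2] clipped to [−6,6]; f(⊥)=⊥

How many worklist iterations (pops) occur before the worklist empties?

9

Trace (9 dequeues):
  [1] u=0 | in [-1,6] | out [-1,6] | prev ⊥ | push {}
  [2] u=1 | in [3,6] | out [4,6] | prev ⊥ | push {}
  [3] u=2 | in [-1,4] | out [-5,5] | prev [-5,-1] | push {}
  [4] u=3 | in ⊥ | out [-1,0] | ==
  [5] u=4 | in ⊥ | out [4,6] | ==
  [6] u=5 | in [-5,5] | out [-6,4] | prev ⊥ | push {}
  [7] u=6 | in ⊥ | out [1,4] | ==
  [8] u=7 | in [-6,6] | out [-6,4] | prev [3,3] | push {1}
  [9] u=1 | in [-6,6] | out [4,6] | ==

Converged values:
  [0] [-1,6]
  [1] [4,6]
  [2] [-5,5]
  [3] [-1,0]
  [4] [4,6]
  [5] [-6,4]
  [6] [1,4]
  [7] [-6,4]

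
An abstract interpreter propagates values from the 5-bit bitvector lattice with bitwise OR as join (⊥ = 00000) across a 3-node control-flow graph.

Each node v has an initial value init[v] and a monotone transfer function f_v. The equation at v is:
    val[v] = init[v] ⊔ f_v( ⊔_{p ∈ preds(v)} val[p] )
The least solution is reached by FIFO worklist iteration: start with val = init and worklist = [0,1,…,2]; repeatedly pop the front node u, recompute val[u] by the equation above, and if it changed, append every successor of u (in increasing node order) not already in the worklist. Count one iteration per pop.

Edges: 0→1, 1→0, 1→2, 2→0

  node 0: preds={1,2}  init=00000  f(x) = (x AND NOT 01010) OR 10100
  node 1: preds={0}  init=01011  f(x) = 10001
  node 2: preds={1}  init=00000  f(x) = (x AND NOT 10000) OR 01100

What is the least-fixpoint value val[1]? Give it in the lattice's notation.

Iteration log — 4 steps:
  step 1. node 0  ⊔preds=01011  new=10101  old=00000  +wl: 
  step 2. node 1  ⊔preds=10101  new=11011  old=01011  +wl: 0
  step 3. node 2  ⊔preds=11011  new=01111  old=00000  +wl: 
  step 4. node 0  ⊔preds=11111  new=10101  stable

Least fixpoint reached:
  node 0: 10101
  node 1: 11011
  node 2: 01111

11011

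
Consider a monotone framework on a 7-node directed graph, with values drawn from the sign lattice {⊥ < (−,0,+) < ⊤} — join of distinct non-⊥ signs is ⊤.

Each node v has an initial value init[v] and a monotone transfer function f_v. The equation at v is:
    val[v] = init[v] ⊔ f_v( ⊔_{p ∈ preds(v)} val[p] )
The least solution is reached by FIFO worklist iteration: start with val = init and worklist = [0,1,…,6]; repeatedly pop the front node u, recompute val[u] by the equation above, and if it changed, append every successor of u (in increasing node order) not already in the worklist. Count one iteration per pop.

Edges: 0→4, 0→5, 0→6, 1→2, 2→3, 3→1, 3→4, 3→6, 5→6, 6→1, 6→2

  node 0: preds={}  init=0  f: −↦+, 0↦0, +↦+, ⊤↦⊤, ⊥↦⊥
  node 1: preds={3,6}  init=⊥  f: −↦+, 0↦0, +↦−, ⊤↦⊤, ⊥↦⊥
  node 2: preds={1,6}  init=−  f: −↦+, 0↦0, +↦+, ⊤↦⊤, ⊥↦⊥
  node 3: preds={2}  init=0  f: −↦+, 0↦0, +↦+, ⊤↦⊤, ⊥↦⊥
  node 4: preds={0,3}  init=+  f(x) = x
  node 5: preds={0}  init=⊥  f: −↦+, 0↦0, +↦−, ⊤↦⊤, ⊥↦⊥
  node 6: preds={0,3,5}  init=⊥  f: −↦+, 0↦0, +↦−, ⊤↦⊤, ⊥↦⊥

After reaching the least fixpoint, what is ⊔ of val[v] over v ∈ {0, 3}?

Iteration log — 9 steps:
  step 1. node 0  ⊔preds=⊥  new=0  stable
  step 2. node 1  ⊔preds=0  new=0  old=⊥  +wl: 
  step 3. node 2  ⊔preds=0  new=⊤  old=−  +wl: 
  step 4. node 3  ⊔preds=⊤  new=⊤  old=0  +wl: 1
  step 5. node 4  ⊔preds=⊤  new=⊤  old=+  +wl: 
  step 6. node 5  ⊔preds=0  new=0  old=⊥  +wl: 
  step 7. node 6  ⊔preds=⊤  new=⊤  old=⊥  +wl: 2
  step 8. node 1  ⊔preds=⊤  new=⊤  old=0  +wl: 
  step 9. node 2  ⊔preds=⊤  new=⊤  stable

Least fixpoint reached:
  node 0: 0
  node 1: ⊤
  node 2: ⊤
  node 3: ⊤
  node 4: ⊤
  node 5: 0
  node 6: ⊤

⊤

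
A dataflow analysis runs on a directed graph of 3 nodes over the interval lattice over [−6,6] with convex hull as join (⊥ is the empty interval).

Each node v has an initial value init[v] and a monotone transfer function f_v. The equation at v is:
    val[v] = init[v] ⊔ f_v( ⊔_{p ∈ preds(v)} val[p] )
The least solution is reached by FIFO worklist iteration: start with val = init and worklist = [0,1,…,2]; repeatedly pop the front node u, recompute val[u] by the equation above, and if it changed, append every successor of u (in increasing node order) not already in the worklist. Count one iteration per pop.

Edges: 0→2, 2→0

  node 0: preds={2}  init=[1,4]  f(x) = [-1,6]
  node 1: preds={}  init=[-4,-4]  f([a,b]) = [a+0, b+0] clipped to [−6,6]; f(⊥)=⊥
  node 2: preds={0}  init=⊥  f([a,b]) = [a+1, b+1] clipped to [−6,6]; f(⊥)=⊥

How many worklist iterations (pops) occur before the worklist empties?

4

Worklist (4 pops):
  #1 pop 0: in=⊥ → [-1,6] (was [1,4]); enqueue []
  #2 pop 1: in=⊥ → [-4,-4] (no change)
  #3 pop 2: in=[-1,6] → [0,6] (was ⊥); enqueue [0]
  #4 pop 0: in=[0,6] → [-1,6] (no change)

Fixpoint:
  val[0] = [-1,6]
  val[1] = [-4,-4]
  val[2] = [0,6]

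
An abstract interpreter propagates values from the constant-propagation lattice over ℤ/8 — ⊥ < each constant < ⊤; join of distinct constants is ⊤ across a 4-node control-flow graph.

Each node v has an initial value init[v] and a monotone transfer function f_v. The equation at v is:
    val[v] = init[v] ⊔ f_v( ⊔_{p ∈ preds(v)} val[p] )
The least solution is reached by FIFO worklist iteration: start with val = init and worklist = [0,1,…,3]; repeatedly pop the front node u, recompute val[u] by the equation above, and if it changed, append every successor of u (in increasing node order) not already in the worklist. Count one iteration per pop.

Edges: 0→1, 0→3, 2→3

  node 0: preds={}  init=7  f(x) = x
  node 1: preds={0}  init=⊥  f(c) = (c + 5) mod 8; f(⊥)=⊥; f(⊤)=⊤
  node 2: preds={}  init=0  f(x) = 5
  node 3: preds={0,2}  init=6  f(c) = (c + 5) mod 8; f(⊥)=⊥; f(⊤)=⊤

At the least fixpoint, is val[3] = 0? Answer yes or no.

no

Worklist (4 pops):
  #1 pop 0: in=⊥ → 7 (no change)
  #2 pop 1: in=7 → 4 (was ⊥); enqueue []
  #3 pop 2: in=⊥ → ⊤ (was 0); enqueue []
  #4 pop 3: in=⊤ → ⊤ (was 6); enqueue []

Fixpoint:
  val[0] = 7
  val[1] = 4
  val[2] = ⊤
  val[3] = ⊤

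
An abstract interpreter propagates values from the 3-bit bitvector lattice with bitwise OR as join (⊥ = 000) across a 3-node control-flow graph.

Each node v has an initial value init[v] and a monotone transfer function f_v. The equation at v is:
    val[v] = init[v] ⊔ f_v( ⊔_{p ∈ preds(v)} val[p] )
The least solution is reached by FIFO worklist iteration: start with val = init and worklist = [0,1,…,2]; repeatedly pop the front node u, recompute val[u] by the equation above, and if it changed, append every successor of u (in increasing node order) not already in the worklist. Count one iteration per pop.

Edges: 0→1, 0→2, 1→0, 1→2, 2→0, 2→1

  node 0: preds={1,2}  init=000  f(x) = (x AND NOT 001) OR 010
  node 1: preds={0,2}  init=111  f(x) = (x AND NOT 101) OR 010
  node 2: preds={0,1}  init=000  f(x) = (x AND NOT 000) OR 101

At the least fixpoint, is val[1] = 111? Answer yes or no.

Trace (5 dequeues):
  [1] u=0 | in 111 | out 110 | prev 000 | push {}
  [2] u=1 | in 110 | out 111 | ==
  [3] u=2 | in 111 | out 111 | prev 000 | push {0,1}
  [4] u=0 | in 111 | out 110 | ==
  [5] u=1 | in 111 | out 111 | ==

Converged values:
  [0] 110
  [1] 111
  [2] 111

yes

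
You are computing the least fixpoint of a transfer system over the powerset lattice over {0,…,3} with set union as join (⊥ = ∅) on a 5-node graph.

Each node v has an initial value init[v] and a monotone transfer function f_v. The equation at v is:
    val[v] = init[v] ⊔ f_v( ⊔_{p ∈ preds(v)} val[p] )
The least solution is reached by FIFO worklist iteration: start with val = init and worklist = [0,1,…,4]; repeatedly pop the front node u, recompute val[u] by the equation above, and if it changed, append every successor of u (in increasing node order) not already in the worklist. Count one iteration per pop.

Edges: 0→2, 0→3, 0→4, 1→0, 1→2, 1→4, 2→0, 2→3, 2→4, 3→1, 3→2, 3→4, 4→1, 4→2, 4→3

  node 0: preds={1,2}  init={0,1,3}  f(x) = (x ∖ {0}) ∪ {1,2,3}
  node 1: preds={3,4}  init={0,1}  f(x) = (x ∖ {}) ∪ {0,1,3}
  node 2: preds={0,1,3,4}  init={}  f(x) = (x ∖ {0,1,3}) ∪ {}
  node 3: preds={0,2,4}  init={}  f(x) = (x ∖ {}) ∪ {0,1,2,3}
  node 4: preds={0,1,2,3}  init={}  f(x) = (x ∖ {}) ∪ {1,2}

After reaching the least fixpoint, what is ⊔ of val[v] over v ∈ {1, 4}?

Iteration log — 11 steps:
  step 1. node 0  ⊔preds={0,1}  new={0,1,2,3}  old={0,1,3}  +wl: 
  step 2. node 1  ⊔preds={}  new={0,1,3}  old={0,1}  +wl: 0
  step 3. node 2  ⊔preds={0,1,2,3}  new={2}  old={}  +wl: 
  step 4. node 3  ⊔preds={0,1,2,3}  new={0,1,2,3}  old={}  +wl: 1,2
  step 5. node 4  ⊔preds={0,1,2,3}  new={0,1,2,3}  old={}  +wl: 3
  step 6. node 0  ⊔preds={0,1,2,3}  new={0,1,2,3}  stable
  step 7. node 1  ⊔preds={0,1,2,3}  new={0,1,2,3}  old={0,1,3}  +wl: 0,4
  step 8. node 2  ⊔preds={0,1,2,3}  new={2}  stable
  step 9. node 3  ⊔preds={0,1,2,3}  new={0,1,2,3}  stable
  step 10. node 0  ⊔preds={0,1,2,3}  new={0,1,2,3}  stable
  step 11. node 4  ⊔preds={0,1,2,3}  new={0,1,2,3}  stable

Least fixpoint reached:
  node 0: {0,1,2,3}
  node 1: {0,1,2,3}
  node 2: {2}
  node 3: {0,1,2,3}
  node 4: {0,1,2,3}

{0,1,2,3}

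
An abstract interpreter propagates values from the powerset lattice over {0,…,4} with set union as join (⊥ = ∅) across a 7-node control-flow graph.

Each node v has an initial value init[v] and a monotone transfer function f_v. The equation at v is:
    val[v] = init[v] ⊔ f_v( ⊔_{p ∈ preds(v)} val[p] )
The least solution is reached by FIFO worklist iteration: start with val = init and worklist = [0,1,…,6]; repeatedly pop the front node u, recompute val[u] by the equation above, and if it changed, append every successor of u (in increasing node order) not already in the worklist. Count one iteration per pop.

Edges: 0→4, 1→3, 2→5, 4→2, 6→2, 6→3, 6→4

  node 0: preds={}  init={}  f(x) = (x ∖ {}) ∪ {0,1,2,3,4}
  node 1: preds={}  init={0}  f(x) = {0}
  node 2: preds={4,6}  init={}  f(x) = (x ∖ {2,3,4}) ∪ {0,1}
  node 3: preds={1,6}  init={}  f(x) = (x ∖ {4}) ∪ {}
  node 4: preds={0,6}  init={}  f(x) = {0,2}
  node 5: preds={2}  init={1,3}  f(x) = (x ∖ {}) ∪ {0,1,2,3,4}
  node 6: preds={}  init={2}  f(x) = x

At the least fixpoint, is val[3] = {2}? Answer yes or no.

no

Worklist (8 pops):
  #1 pop 0: in={} → {0,1,2,3,4} (was {}); enqueue []
  #2 pop 1: in={} → {0} (no change)
  #3 pop 2: in={2} → {0,1} (was {}); enqueue []
  #4 pop 3: in={0,2} → {0,2} (was {}); enqueue []
  #5 pop 4: in={0,1,2,3,4} → {0,2} (was {}); enqueue [2]
  #6 pop 5: in={0,1} → {0,1,2,3,4} (was {1,3}); enqueue []
  #7 pop 6: in={} → {2} (no change)
  #8 pop 2: in={0,2} → {0,1} (no change)

Fixpoint:
  val[0] = {0,1,2,3,4}
  val[1] = {0}
  val[2] = {0,1}
  val[3] = {0,2}
  val[4] = {0,2}
  val[5] = {0,1,2,3,4}
  val[6] = {2}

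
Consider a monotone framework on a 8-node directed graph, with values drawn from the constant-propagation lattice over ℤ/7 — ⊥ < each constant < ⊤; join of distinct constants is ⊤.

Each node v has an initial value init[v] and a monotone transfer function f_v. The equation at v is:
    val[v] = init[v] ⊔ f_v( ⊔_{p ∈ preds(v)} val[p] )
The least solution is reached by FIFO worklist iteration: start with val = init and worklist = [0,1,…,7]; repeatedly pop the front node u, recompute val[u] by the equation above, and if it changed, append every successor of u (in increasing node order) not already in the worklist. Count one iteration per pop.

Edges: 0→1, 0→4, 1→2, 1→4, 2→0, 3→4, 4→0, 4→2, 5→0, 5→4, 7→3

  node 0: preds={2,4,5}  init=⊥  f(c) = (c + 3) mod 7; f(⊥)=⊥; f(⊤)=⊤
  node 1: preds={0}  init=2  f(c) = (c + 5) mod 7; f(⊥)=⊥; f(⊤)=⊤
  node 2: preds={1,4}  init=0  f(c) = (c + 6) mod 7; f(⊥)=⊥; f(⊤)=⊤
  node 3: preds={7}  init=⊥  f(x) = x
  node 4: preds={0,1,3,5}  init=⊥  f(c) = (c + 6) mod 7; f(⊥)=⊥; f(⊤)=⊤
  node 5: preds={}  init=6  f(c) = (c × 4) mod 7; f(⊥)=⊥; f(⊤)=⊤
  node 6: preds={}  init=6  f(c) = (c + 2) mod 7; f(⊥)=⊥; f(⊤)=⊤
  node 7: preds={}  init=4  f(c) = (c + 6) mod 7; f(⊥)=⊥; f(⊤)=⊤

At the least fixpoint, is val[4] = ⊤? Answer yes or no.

Trace (10 dequeues):
  [1] u=0 | in ⊤ | out ⊤ | prev ⊥ | push {}
  [2] u=1 | in ⊤ | out ⊤ | prev 2 | push {}
  [3] u=2 | in ⊤ | out ⊤ | prev 0 | push {0}
  [4] u=3 | in 4 | out 4 | prev ⊥ | push {}
  [5] u=4 | in ⊤ | out ⊤ | prev ⊥ | push {2}
  [6] u=5 | in ⊥ | out 6 | ==
  [7] u=6 | in ⊥ | out 6 | ==
  [8] u=7 | in ⊥ | out 4 | ==
  [9] u=0 | in ⊤ | out ⊤ | ==
  [10] u=2 | in ⊤ | out ⊤ | ==

Converged values:
  [0] ⊤
  [1] ⊤
  [2] ⊤
  [3] 4
  [4] ⊤
  [5] 6
  [6] 6
  [7] 4

yes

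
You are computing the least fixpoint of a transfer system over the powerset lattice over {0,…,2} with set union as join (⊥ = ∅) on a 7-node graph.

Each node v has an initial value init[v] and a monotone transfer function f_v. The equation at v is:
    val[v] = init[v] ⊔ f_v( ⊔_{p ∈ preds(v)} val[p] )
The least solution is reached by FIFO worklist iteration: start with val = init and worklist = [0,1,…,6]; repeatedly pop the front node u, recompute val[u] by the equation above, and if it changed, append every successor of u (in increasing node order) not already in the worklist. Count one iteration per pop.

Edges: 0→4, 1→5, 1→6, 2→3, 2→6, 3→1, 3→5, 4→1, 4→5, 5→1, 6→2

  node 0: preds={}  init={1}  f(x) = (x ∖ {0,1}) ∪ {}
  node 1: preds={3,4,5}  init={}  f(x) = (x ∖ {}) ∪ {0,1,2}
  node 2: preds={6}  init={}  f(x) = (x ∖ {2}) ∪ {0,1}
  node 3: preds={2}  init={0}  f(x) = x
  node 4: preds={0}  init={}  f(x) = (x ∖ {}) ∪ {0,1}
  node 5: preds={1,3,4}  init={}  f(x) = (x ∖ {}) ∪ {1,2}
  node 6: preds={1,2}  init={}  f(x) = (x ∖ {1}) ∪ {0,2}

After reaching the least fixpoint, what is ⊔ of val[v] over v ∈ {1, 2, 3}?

{0,1,2}

Worklist (9 pops):
  #1 pop 0: in={} → {1} (no change)
  #2 pop 1: in={0} → {0,1,2} (was {}); enqueue []
  #3 pop 2: in={} → {0,1} (was {}); enqueue []
  #4 pop 3: in={0,1} → {0,1} (was {0}); enqueue [1]
  #5 pop 4: in={1} → {0,1} (was {}); enqueue []
  #6 pop 5: in={0,1,2} → {0,1,2} (was {}); enqueue []
  #7 pop 6: in={0,1,2} → {0,2} (was {}); enqueue [2]
  #8 pop 1: in={0,1,2} → {0,1,2} (no change)
  #9 pop 2: in={0,2} → {0,1} (no change)

Fixpoint:
  val[0] = {1}
  val[1] = {0,1,2}
  val[2] = {0,1}
  val[3] = {0,1}
  val[4] = {0,1}
  val[5] = {0,1,2}
  val[6] = {0,2}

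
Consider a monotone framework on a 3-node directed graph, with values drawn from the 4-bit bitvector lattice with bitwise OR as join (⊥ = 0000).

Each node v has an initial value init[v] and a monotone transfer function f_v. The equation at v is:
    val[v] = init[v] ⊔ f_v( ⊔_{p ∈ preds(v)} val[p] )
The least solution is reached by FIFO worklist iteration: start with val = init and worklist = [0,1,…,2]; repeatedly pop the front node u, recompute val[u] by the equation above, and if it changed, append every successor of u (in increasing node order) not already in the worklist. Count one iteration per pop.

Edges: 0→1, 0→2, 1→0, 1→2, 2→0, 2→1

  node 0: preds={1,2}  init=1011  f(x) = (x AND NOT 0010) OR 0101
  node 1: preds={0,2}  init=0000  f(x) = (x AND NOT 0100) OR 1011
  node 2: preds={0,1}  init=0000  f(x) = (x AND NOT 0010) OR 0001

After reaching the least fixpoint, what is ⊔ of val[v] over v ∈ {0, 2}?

Worklist (5 pops):
  #1 pop 0: in=0000 → 1111 (was 1011); enqueue []
  #2 pop 1: in=1111 → 1011 (was 0000); enqueue [0]
  #3 pop 2: in=1111 → 1101 (was 0000); enqueue [1]
  #4 pop 0: in=1111 → 1111 (no change)
  #5 pop 1: in=1111 → 1011 (no change)

Fixpoint:
  val[0] = 1111
  val[1] = 1011
  val[2] = 1101

1111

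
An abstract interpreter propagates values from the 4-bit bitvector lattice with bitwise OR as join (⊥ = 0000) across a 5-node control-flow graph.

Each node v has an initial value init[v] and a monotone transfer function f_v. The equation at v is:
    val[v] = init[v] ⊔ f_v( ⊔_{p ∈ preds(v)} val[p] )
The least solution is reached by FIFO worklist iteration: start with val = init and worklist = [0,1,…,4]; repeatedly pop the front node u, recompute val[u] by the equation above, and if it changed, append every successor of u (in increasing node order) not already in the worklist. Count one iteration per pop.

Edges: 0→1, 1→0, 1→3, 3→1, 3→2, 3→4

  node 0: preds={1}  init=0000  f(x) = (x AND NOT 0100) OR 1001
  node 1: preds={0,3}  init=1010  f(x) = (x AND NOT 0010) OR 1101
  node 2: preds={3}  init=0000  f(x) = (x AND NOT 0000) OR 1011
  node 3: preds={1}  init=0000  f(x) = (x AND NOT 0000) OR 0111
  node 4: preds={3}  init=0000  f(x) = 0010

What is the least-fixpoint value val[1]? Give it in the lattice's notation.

Trace (8 dequeues):
  [1] u=0 | in 1010 | out 1011 | prev 0000 | push {}
  [2] u=1 | in 1011 | out 1111 | prev 1010 | push {0}
  [3] u=2 | in 0000 | out 1011 | prev 0000 | push {}
  [4] u=3 | in 1111 | out 1111 | prev 0000 | push {1,2}
  [5] u=4 | in 1111 | out 0010 | prev 0000 | push {}
  [6] u=0 | in 1111 | out 1011 | ==
  [7] u=1 | in 1111 | out 1111 | ==
  [8] u=2 | in 1111 | out 1111 | prev 1011 | push {}

Converged values:
  [0] 1011
  [1] 1111
  [2] 1111
  [3] 1111
  [4] 0010

1111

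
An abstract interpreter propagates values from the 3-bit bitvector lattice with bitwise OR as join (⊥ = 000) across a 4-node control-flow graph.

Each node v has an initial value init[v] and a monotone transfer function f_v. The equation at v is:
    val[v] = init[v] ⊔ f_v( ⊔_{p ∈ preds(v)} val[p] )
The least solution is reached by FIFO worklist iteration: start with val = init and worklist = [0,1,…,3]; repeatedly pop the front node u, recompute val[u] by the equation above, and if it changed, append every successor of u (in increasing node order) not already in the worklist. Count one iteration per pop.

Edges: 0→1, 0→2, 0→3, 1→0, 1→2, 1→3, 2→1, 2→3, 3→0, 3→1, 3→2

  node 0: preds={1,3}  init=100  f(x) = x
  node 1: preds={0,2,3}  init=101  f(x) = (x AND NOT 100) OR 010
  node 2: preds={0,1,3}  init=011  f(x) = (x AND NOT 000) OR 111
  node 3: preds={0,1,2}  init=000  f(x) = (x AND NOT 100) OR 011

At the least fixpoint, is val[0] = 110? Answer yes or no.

no

Trace (8 dequeues):
  [1] u=0 | in 101 | out 101 | prev 100 | push {}
  [2] u=1 | in 111 | out 111 | prev 101 | push {0}
  [3] u=2 | in 111 | out 111 | prev 011 | push {1}
  [4] u=3 | in 111 | out 011 | prev 000 | push {2}
  [5] u=0 | in 111 | out 111 | prev 101 | push {3}
  [6] u=1 | in 111 | out 111 | ==
  [7] u=2 | in 111 | out 111 | ==
  [8] u=3 | in 111 | out 011 | ==

Converged values:
  [0] 111
  [1] 111
  [2] 111
  [3] 011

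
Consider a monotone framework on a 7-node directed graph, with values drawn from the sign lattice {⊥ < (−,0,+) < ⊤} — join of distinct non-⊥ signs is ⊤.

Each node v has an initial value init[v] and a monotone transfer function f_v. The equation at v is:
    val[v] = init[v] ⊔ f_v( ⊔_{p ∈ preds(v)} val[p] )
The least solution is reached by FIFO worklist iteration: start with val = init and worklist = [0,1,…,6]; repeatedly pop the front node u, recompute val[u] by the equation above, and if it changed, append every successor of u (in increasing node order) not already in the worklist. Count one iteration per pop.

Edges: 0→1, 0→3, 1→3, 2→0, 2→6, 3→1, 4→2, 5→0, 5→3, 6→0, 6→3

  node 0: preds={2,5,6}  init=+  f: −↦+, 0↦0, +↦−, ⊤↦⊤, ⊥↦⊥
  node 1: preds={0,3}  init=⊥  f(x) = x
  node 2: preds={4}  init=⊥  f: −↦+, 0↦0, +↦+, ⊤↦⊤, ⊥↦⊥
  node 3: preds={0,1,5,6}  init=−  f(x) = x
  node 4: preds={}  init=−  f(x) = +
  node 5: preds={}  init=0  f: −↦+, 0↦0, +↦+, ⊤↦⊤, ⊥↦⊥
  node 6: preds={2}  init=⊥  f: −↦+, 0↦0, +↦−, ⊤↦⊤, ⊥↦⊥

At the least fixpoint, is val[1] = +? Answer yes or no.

Iteration log — 15 steps:
  step 1. node 0  ⊔preds=0  new=⊤  old=+  +wl: 
  step 2. node 1  ⊔preds=⊤  new=⊤  old=⊥  +wl: 
  step 3. node 2  ⊔preds=−  new=+  old=⊥  +wl: 0
  step 4. node 3  ⊔preds=⊤  new=⊤  old=−  +wl: 1
  step 5. node 4  ⊔preds=⊥  new=⊤  old=−  +wl: 2
  step 6. node 5  ⊔preds=⊥  new=0  stable
  step 7. node 6  ⊔preds=+  new=−  old=⊥  +wl: 3
  step 8. node 0  ⊔preds=⊤  new=⊤  stable
  step 9. node 1  ⊔preds=⊤  new=⊤  stable
  step 10. node 2  ⊔preds=⊤  new=⊤  old=+  +wl: 0,6
  step 11. node 3  ⊔preds=⊤  new=⊤  stable
  step 12. node 0  ⊔preds=⊤  new=⊤  stable
  step 13. node 6  ⊔preds=⊤  new=⊤  old=−  +wl: 0,3
  step 14. node 0  ⊔preds=⊤  new=⊤  stable
  step 15. node 3  ⊔preds=⊤  new=⊤  stable

Least fixpoint reached:
  node 0: ⊤
  node 1: ⊤
  node 2: ⊤
  node 3: ⊤
  node 4: ⊤
  node 5: 0
  node 6: ⊤

no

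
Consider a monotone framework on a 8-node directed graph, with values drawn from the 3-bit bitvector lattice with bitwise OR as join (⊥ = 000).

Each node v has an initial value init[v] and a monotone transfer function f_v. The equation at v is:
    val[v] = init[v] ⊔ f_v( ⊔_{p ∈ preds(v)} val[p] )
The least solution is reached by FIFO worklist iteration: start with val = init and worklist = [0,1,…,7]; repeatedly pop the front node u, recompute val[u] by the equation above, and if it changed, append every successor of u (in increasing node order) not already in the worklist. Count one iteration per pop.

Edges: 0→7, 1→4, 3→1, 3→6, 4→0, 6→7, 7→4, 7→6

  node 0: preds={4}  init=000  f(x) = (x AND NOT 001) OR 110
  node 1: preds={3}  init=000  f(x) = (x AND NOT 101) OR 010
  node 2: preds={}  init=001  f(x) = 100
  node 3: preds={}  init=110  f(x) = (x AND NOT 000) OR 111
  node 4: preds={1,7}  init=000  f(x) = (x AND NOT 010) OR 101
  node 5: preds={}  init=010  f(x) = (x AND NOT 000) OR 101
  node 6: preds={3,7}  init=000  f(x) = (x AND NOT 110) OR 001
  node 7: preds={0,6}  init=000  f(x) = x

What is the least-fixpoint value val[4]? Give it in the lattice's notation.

Trace (12 dequeues):
  [1] u=0 | in 000 | out 110 | prev 000 | push {}
  [2] u=1 | in 110 | out 010 | prev 000 | push {}
  [3] u=2 | in 000 | out 101 | prev 001 | push {}
  [4] u=3 | in 000 | out 111 | prev 110 | push {1}
  [5] u=4 | in 010 | out 101 | prev 000 | push {0}
  [6] u=5 | in 000 | out 111 | prev 010 | push {}
  [7] u=6 | in 111 | out 001 | prev 000 | push {}
  [8] u=7 | in 111 | out 111 | prev 000 | push {4,6}
  [9] u=1 | in 111 | out 010 | ==
  [10] u=0 | in 101 | out 110 | ==
  [11] u=4 | in 111 | out 101 | ==
  [12] u=6 | in 111 | out 001 | ==

Converged values:
  [0] 110
  [1] 010
  [2] 101
  [3] 111
  [4] 101
  [5] 111
  [6] 001
  [7] 111

101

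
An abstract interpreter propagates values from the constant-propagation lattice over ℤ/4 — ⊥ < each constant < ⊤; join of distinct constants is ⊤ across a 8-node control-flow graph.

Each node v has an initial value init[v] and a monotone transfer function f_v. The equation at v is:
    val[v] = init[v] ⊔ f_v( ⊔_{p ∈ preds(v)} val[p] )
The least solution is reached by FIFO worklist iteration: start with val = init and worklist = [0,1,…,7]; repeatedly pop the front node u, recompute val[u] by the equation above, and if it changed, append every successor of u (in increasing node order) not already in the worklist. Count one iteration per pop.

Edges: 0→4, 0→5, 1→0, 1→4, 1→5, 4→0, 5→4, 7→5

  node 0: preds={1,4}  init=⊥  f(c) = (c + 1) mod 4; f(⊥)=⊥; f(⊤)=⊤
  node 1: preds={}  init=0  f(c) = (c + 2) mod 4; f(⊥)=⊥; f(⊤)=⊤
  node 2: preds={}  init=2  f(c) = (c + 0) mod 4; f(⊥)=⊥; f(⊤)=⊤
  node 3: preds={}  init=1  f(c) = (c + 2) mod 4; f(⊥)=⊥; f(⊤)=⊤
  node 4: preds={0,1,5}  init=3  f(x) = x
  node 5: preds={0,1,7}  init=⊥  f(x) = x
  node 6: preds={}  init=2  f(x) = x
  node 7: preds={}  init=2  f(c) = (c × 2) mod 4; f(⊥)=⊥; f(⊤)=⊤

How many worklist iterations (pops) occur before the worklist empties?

10

Iteration log — 10 steps:
  step 1. node 0  ⊔preds=⊤  new=⊤  old=⊥  +wl: 
  step 2. node 1  ⊔preds=⊥  new=0  stable
  step 3. node 2  ⊔preds=⊥  new=2  stable
  step 4. node 3  ⊔preds=⊥  new=1  stable
  step 5. node 4  ⊔preds=⊤  new=⊤  old=3  +wl: 0
  step 6. node 5  ⊔preds=⊤  new=⊤  old=⊥  +wl: 4
  step 7. node 6  ⊔preds=⊥  new=2  stable
  step 8. node 7  ⊔preds=⊥  new=2  stable
  step 9. node 0  ⊔preds=⊤  new=⊤  stable
  step 10. node 4  ⊔preds=⊤  new=⊤  stable

Least fixpoint reached:
  node 0: ⊤
  node 1: 0
  node 2: 2
  node 3: 1
  node 4: ⊤
  node 5: ⊤
  node 6: 2
  node 7: 2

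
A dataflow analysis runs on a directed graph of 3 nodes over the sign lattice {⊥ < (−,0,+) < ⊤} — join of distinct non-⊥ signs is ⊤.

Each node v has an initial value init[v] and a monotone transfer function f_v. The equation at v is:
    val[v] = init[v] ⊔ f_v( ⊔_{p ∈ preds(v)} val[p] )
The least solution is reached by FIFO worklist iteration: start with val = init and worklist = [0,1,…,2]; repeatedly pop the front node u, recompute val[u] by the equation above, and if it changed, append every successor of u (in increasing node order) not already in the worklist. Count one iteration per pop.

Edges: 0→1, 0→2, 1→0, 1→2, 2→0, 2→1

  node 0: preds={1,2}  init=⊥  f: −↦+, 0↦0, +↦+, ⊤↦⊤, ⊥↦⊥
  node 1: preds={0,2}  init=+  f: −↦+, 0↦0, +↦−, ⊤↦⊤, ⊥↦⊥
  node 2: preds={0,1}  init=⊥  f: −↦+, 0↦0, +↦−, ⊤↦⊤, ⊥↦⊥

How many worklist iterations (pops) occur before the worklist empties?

Iteration log — 6 steps:
  step 1. node 0  ⊔preds=+  new=+  old=⊥  +wl: 
  step 2. node 1  ⊔preds=+  new=⊤  old=+  +wl: 0
  step 3. node 2  ⊔preds=⊤  new=⊤  old=⊥  +wl: 1
  step 4. node 0  ⊔preds=⊤  new=⊤  old=+  +wl: 2
  step 5. node 1  ⊔preds=⊤  new=⊤  stable
  step 6. node 2  ⊔preds=⊤  new=⊤  stable

Least fixpoint reached:
  node 0: ⊤
  node 1: ⊤
  node 2: ⊤

6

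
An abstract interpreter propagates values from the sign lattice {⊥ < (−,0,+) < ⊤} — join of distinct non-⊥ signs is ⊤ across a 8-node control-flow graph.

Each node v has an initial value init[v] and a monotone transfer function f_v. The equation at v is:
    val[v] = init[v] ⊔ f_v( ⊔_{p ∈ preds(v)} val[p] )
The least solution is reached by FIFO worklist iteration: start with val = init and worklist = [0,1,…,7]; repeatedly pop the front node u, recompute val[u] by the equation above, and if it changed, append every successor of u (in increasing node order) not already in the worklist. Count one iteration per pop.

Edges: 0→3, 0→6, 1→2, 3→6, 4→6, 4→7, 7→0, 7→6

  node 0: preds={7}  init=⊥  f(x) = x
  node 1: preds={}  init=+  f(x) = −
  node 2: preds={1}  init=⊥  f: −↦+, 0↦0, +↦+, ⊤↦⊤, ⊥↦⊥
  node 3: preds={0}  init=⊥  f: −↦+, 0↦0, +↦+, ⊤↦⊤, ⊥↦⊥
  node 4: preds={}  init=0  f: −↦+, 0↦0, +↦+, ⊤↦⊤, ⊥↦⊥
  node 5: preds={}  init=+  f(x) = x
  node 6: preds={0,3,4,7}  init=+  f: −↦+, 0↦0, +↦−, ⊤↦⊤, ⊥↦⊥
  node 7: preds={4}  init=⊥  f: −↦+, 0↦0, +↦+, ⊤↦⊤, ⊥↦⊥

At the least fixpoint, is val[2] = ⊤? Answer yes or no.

Trace (12 dequeues):
  [1] u=0 | in ⊥ | out ⊥ | ==
  [2] u=1 | in ⊥ | out ⊤ | prev + | push {}
  [3] u=2 | in ⊤ | out ⊤ | prev ⊥ | push {}
  [4] u=3 | in ⊥ | out ⊥ | ==
  [5] u=4 | in ⊥ | out 0 | ==
  [6] u=5 | in ⊥ | out + | ==
  [7] u=6 | in 0 | out ⊤ | prev + | push {}
  [8] u=7 | in 0 | out 0 | prev ⊥ | push {0,6}
  [9] u=0 | in 0 | out 0 | prev ⊥ | push {3}
  [10] u=6 | in 0 | out ⊤ | ==
  [11] u=3 | in 0 | out 0 | prev ⊥ | push {6}
  [12] u=6 | in 0 | out ⊤ | ==

Converged values:
  [0] 0
  [1] ⊤
  [2] ⊤
  [3] 0
  [4] 0
  [5] +
  [6] ⊤
  [7] 0

yes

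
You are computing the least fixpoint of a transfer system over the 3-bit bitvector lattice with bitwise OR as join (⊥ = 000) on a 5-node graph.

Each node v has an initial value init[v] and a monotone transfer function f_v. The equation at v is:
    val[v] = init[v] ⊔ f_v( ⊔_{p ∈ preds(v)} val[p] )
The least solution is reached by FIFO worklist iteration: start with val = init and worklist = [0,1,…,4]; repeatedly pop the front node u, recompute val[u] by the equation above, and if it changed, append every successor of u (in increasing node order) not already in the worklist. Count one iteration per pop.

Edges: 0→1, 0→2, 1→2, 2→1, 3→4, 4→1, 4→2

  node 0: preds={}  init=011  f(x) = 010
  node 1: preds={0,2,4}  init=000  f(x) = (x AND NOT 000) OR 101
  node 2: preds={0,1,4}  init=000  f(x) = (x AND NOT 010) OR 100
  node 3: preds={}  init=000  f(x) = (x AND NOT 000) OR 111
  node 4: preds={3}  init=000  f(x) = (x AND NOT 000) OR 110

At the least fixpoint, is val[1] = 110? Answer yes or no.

Worklist (7 pops):
  #1 pop 0: in=000 → 011 (no change)
  #2 pop 1: in=011 → 111 (was 000); enqueue []
  #3 pop 2: in=111 → 101 (was 000); enqueue [1]
  #4 pop 3: in=000 → 111 (was 000); enqueue []
  #5 pop 4: in=111 → 111 (was 000); enqueue [2]
  #6 pop 1: in=111 → 111 (no change)
  #7 pop 2: in=111 → 101 (no change)

Fixpoint:
  val[0] = 011
  val[1] = 111
  val[2] = 101
  val[3] = 111
  val[4] = 111

no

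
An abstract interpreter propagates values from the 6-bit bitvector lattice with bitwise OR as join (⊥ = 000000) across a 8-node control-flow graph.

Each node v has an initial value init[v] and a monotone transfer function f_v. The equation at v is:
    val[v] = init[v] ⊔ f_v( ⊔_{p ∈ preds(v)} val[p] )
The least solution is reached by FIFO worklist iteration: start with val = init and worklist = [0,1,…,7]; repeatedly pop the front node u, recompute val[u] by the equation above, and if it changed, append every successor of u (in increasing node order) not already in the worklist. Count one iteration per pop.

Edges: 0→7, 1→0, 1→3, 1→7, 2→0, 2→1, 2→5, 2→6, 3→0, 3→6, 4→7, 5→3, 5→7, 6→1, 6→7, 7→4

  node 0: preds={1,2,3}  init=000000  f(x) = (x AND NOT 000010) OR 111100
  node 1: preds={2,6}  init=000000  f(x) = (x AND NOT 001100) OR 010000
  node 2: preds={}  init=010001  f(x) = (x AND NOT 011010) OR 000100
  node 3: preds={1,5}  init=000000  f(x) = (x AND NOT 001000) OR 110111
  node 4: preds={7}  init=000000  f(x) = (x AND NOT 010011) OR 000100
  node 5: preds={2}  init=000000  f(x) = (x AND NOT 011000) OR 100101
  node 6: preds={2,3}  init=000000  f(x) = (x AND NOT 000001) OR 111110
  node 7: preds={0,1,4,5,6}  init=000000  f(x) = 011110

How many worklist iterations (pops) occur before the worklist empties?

14

Trace (14 dequeues):
  [1] u=0 | in 010001 | out 111101 | prev 000000 | push {}
  [2] u=1 | in 010001 | out 010001 | prev 000000 | push {0}
  [3] u=2 | in 000000 | out 010101 | prev 010001 | push {1}
  [4] u=3 | in 010001 | out 110111 | prev 000000 | push {}
  [5] u=4 | in 000000 | out 000100 | prev 000000 | push {}
  [6] u=5 | in 010101 | out 100101 | prev 000000 | push {3}
  [7] u=6 | in 110111 | out 111110 | prev 000000 | push {}
  [8] u=7 | in 111111 | out 011110 | prev 000000 | push {4}
  [9] u=0 | in 110111 | out 111101 | ==
  [10] u=1 | in 111111 | out 110011 | prev 010001 | push {0,7}
  [11] u=3 | in 110111 | out 110111 | ==
  [12] u=4 | in 011110 | out 001100 | prev 000100 | push {}
  [13] u=0 | in 110111 | out 111101 | ==
  [14] u=7 | in 111111 | out 011110 | ==

Converged values:
  [0] 111101
  [1] 110011
  [2] 010101
  [3] 110111
  [4] 001100
  [5] 100101
  [6] 111110
  [7] 011110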